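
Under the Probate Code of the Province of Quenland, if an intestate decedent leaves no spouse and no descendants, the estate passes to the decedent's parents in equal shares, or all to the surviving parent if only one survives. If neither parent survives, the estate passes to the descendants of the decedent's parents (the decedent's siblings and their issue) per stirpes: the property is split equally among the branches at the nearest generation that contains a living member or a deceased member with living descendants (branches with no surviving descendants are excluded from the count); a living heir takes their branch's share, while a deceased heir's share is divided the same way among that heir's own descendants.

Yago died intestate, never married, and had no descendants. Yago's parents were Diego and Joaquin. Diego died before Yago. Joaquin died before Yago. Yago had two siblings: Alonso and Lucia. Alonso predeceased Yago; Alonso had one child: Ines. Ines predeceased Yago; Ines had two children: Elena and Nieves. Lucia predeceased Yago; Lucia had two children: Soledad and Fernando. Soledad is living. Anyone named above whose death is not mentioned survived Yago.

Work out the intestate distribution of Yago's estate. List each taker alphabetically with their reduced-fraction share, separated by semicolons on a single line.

Neither parent survives and there are no descendants, so the estate passes to Yago's siblings and their issue per stirpes.
The estate is divided into 2 equal shares of 1/2 among Alonso, Lucia.
Alonso predeceased; the 1/2 allotted to Alonso's branch passes to Alonso's issue by representation.
Ines's line is the sole branch at this level, so the full 1/2 passes to Ines's issue by representation.
The 1/2 is divided into 2 equal shares of 1/4 among Elena, Nieves.
Elena is living and takes 1/4.
Nieves is living and takes 1/4.
Lucia predeceased; the 1/2 allotted to Lucia's branch passes to Lucia's issue by representation.
The 1/2 is divided into 2 equal shares of 1/4 among Soledad, Fernando.
Soledad is living and takes 1/4.
Fernando is living and takes 1/4.

Elena 1/4; Fernando 1/4; Nieves 1/4; Soledad 1/4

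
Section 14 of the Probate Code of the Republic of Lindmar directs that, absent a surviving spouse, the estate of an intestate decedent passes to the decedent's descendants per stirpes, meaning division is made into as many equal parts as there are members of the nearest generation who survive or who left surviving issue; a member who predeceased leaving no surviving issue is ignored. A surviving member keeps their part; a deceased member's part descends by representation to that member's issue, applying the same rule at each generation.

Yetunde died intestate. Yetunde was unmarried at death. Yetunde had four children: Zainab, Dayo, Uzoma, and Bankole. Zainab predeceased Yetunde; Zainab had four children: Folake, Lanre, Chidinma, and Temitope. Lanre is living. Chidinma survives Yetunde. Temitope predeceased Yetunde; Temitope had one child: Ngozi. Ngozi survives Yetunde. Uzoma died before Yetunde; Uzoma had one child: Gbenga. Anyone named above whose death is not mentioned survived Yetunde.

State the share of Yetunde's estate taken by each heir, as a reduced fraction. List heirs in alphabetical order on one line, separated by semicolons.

Bankole 1/4; Chidinma 1/16; Dayo 1/4; Folake 1/16; Gbenga 1/4; Lanre 1/16; Ngozi 1/16

There is no surviving spouse, so the entire estate passes to Yetunde's descendants per stirpes.
The estate is divided into 4 equal shares of 1/4 among Zainab, Dayo, Uzoma, Bankole.
Zainab predeceased; the 1/4 allotted to Zainab's branch passes to Zainab's issue by representation.
The 1/4 is divided into 4 equal shares of 1/16 among Folake, Lanre, Chidinma, Temitope.
Folake is living and takes 1/16.
Lanre is living and takes 1/16.
Chidinma is living and takes 1/16.
Temitope predeceased; the 1/16 allotted to Temitope's branch passes to Temitope's issue by representation.
Ngozi is the sole taker at this level and receives the full 1/16.
Dayo is living and takes 1/4.
Uzoma predeceased; the 1/4 allotted to Uzoma's branch passes to Uzoma's issue by representation.
Gbenga is the sole taker at this level and receives the full 1/4.
Bankole is living and takes 1/4.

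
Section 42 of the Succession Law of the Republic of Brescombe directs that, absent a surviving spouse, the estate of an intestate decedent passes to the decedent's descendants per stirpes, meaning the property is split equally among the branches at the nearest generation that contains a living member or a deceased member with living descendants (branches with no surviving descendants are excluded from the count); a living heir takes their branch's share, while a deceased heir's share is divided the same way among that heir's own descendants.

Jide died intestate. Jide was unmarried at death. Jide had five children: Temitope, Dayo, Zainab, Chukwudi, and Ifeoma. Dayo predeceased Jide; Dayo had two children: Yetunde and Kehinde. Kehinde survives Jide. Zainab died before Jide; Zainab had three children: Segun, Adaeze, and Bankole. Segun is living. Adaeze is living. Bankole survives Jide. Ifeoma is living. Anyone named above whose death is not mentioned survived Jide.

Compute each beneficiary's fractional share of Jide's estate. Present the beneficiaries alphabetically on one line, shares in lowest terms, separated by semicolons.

Adaeze 1/15; Bankole 1/15; Chukwudi 1/5; Ifeoma 1/5; Kehinde 1/10; Segun 1/15; Temitope 1/5; Yetunde 1/10

There is no surviving spouse, so the entire estate passes to Jide's descendants per stirpes.
The estate is divided into 5 equal shares of 1/5 among Temitope, Dayo, Zainab, Chukwudi, Ifeoma.
Temitope is living and takes 1/5.
Dayo predeceased; the 1/5 allotted to Dayo's branch passes to Dayo's issue by representation.
The 1/5 is divided into 2 equal shares of 1/10 among Yetunde, Kehinde.
Yetunde is living and takes 1/10.
Kehinde is living and takes 1/10.
Zainab predeceased; the 1/5 allotted to Zainab's branch passes to Zainab's issue by representation.
The 1/5 is divided into 3 equal shares of 1/15 among Segun, Adaeze, Bankole.
Segun is living and takes 1/15.
Adaeze is living and takes 1/15.
Bankole is living and takes 1/15.
Chukwudi is living and takes 1/5.
Ifeoma is living and takes 1/5.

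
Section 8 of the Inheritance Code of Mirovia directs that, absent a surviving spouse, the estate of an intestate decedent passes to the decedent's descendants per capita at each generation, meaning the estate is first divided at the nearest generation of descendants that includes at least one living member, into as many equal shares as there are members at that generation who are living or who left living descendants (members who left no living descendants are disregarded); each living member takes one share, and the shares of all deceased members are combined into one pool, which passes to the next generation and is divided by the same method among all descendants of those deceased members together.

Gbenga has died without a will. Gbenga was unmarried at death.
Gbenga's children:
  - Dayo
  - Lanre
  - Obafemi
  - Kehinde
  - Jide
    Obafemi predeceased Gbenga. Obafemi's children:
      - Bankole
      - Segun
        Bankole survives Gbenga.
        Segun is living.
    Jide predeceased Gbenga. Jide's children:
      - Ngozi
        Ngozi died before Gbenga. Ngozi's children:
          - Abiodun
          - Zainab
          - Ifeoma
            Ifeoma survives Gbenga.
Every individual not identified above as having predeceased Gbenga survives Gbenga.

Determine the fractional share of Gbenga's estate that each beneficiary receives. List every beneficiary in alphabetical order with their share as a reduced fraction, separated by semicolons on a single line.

There is no surviving spouse, so the entire estate passes to Gbenga's descendants per capita at each generation.
At generation 1 (Dayo, Lanre, Obafemi, Kehinde, Jide) there are 5 shares of (1)/5 = 1/5 each.
Living: Dayo, Lanre, and Kehinde — each takes 1/5.
Deceased: Obafemi and Jide. Their combined 2/5 is pooled and carried to generation 2.
At generation 2 (Bankole, Segun, Ngozi) there are 3 shares of (2/5)/3 = 2/15 each.
Living: Bankole and Segun — each takes 2/15.
Deceased: Ngozi. That 2/15 share is carried to generation 3.
At generation 3 (Abiodun, Zainab, Ifeoma) there are 3 shares of (2/15)/3 = 2/45 each.
Living: Abiodun, Zainab, and Ifeoma — each takes 2/45.

Abiodun 2/45; Bankole 2/15; Dayo 1/5; Ifeoma 2/45; Kehinde 1/5; Lanre 1/5; Segun 2/15; Zainab 2/45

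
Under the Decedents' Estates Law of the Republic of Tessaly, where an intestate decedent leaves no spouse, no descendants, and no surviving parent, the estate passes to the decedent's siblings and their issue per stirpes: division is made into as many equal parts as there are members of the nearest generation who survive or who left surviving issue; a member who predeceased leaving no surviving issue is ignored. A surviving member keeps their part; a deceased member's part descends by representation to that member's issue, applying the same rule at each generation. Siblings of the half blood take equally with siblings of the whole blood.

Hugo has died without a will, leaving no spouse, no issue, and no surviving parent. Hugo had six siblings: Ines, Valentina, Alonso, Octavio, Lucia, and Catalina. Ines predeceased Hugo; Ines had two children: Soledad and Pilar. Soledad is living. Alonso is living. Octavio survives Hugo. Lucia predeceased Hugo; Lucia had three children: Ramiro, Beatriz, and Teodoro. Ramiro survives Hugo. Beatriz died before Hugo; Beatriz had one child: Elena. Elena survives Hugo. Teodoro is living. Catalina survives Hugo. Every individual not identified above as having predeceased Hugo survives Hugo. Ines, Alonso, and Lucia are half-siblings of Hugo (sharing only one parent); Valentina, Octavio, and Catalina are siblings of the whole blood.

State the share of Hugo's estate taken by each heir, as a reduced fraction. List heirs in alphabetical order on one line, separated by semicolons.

No spouse, descendants, or parent survives, so the estate passes to Hugo's siblings per stirpes.
Half-blood and whole-blood siblings take equally under the stated rule.
The estate is divided into 6 equal shares of 1/6 among Ines, Valentina, Alonso, Octavio, Lucia, Catalina.
Ines predeceased; the 1/6 allotted to Ines's branch passes to Ines's issue by representation.
The 1/6 is divided into 2 equal shares of 1/12 among Soledad, Pilar.
Soledad is living and takes 1/12.
Pilar is living and takes 1/12.
Valentina is living and takes 1/6.
Alonso is living and takes 1/6.
Octavio is living and takes 1/6.
Lucia predeceased; the 1/6 allotted to Lucia's branch passes to Lucia's issue by representation.
The 1/6 is divided into 3 equal shares of 1/18 among Ramiro, Beatriz, Teodoro.
Ramiro is living and takes 1/18.
Beatriz predeceased; the 1/18 allotted to Beatriz's branch passes to Beatriz's issue by representation.
Elena is the sole taker at this level and receives the full 1/18.
Teodoro is living and takes 1/18.
Catalina is living and takes 1/6.

Alonso 1/6; Catalina 1/6; Elena 1/18; Octavio 1/6; Pilar 1/12; Ramiro 1/18; Soledad 1/12; Teodoro 1/18; Valentina 1/6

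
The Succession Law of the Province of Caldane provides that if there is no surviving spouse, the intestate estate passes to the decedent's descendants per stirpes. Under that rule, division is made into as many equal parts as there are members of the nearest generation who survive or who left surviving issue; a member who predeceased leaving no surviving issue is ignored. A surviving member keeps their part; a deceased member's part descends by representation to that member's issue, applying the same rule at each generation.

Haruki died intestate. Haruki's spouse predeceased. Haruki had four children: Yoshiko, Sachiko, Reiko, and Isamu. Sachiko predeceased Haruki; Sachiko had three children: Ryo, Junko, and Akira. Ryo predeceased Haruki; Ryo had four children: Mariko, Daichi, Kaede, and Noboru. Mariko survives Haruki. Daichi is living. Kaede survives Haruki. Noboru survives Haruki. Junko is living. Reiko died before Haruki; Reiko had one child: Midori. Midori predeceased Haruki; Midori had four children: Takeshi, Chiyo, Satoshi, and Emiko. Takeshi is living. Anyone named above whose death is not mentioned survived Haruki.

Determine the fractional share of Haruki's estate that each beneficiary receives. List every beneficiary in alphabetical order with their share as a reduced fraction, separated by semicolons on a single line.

There is no surviving spouse, so the entire estate passes to Haruki's descendants per stirpes.
The estate is divided into 4 equal shares of 1/4 among Yoshiko, Sachiko, Reiko, Isamu.
Yoshiko is living and takes 1/4.
Sachiko predeceased; the 1/4 allotted to Sachiko's branch passes to Sachiko's issue by representation.
The 1/4 is divided into 3 equal shares of 1/12 among Ryo, Junko, Akira.
Ryo predeceased; the 1/12 allotted to Ryo's branch passes to Ryo's issue by representation.
The 1/12 is divided into 4 equal shares of 1/48 among Mariko, Daichi, Kaede, Noboru.
Mariko is living and takes 1/48.
Daichi is living and takes 1/48.
Kaede is living and takes 1/48.
Noboru is living and takes 1/48.
Junko is living and takes 1/12.
Akira is living and takes 1/12.
Reiko predeceased; the 1/4 allotted to Reiko's branch passes to Reiko's issue by representation.
Midori's line is the sole branch at this level, so the full 1/4 passes to Midori's issue by representation.
The 1/4 is divided into 4 equal shares of 1/16 among Takeshi, Chiyo, Satoshi, Emiko.
Takeshi is living and takes 1/16.
Chiyo is living and takes 1/16.
Satoshi is living and takes 1/16.
Emiko is living and takes 1/16.
Isamu is living and takes 1/4.

Akira 1/12; Chiyo 1/16; Daichi 1/48; Emiko 1/16; Isamu 1/4; Junko 1/12; Kaede 1/48; Mariko 1/48; Noboru 1/48; Satoshi 1/16; Takeshi 1/16; Yoshiko 1/4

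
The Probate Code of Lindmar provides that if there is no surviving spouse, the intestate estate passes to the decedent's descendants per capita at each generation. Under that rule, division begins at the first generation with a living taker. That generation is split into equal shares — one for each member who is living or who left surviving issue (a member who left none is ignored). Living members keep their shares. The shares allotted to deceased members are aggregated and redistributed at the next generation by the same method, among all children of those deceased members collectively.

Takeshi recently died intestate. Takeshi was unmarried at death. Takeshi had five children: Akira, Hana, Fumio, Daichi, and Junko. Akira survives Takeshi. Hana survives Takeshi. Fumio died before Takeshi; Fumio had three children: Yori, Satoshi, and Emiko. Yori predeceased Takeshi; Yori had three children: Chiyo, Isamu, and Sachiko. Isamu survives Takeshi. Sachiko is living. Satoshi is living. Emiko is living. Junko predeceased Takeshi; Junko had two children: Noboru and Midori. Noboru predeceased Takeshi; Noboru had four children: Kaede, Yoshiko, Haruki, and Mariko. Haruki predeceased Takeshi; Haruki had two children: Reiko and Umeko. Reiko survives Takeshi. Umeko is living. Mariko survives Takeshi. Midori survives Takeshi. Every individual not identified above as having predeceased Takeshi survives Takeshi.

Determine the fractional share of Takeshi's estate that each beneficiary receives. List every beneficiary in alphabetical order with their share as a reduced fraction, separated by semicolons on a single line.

Akira 1/5; Chiyo 4/175; Daichi 1/5; Emiko 2/25; Hana 1/5; Isamu 4/175; Kaede 4/175; Mariko 4/175; Midori 2/25; Reiko 2/175; Sachiko 4/175; Satoshi 2/25; Umeko 2/175; Yoshiko 4/175

There is no surviving spouse, so the entire estate passes to Takeshi's descendants per capita at each generation.
At generation 1 (Akira, Hana, Fumio, Daichi, Junko) there are 5 shares of (1)/5 = 1/5 each.
Living: Akira, Hana, and Daichi — each takes 1/5.
Deceased: Fumio and Junko. Their combined 2/5 is pooled and carried to generation 2.
At generation 2 (Yori, Satoshi, Emiko, Noboru, Midori) there are 5 shares of (2/5)/5 = 2/25 each.
Living: Satoshi, Emiko, and Midori — each takes 2/25.
Deceased: Yori and Noboru. Their combined 4/25 is pooled and carried to generation 3.
At generation 3 (Chiyo, Isamu, Sachiko, Kaede, Yoshiko, Haruki, Mariko) there are 7 shares of (4/25)/7 = 4/175 each.
Living: Chiyo, Isamu, Sachiko, Kaede, Yoshiko, and Mariko — each takes 4/175.
Deceased: Haruki. That 4/175 share is carried to generation 4.
At generation 4 (Reiko, Umeko) there are 2 shares of (4/175)/2 = 2/175 each.
Living: Reiko and Umeko — each takes 2/175.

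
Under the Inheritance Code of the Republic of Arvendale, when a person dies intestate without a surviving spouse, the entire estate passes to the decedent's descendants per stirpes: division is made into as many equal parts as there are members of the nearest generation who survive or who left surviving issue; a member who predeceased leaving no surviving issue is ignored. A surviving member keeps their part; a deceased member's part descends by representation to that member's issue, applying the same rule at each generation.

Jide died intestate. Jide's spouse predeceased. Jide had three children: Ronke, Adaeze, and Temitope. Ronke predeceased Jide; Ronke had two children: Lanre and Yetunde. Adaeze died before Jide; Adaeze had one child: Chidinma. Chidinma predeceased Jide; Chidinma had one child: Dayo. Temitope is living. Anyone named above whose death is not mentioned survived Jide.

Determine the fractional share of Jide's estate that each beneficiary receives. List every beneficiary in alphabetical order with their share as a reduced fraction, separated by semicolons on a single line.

There is no surviving spouse, so the entire estate passes to Jide's descendants per stirpes.
The estate is divided into 3 equal shares of 1/3 among Ronke, Adaeze, Temitope.
Ronke predeceased; the 1/3 allotted to Ronke's branch passes to Ronke's issue by representation.
The 1/3 is divided into 2 equal shares of 1/6 among Lanre, Yetunde.
Lanre is living and takes 1/6.
Yetunde is living and takes 1/6.
Adaeze predeceased; the 1/3 allotted to Adaeze's branch passes to Adaeze's issue by representation.
Chidinma's line is the sole branch at this level, so the full 1/3 passes to Chidinma's issue by representation.
Dayo is the sole taker at this level and receives the full 1/3.
Temitope is living and takes 1/3.

Dayo 1/3; Lanre 1/6; Temitope 1/3; Yetunde 1/6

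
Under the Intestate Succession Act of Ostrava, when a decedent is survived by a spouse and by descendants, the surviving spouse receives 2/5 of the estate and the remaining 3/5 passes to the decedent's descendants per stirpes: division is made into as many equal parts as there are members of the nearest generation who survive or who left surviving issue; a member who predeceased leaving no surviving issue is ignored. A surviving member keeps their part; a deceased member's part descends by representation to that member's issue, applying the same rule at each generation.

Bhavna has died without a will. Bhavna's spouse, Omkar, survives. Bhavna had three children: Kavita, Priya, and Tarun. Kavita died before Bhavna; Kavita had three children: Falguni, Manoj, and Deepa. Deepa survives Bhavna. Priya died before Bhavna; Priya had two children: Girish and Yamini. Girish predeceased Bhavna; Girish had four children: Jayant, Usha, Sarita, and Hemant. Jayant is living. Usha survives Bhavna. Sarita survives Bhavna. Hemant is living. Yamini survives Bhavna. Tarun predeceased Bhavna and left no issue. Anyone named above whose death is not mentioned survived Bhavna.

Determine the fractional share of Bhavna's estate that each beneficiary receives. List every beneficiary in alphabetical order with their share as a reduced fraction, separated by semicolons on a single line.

Omkar, as surviving spouse, takes 2/5.
The remaining 3/5 passes to Bhavna's descendants per stirpes.
Tarun left no surviving issue, so that branch lapses and is disregarded.
The 3/5 is divided into 2 equal shares of 3/10 among Kavita, Priya.
Kavita predeceased; the 3/10 allotted to Kavita's branch passes to Kavita's issue by representation.
The 3/10 is divided into 3 equal shares of 1/10 among Falguni, Manoj, Deepa.
Falguni is living and takes 1/10.
Manoj is living and takes 1/10.
Deepa is living and takes 1/10.
Priya predeceased; the 3/10 allotted to Priya's branch passes to Priya's issue by representation.
The 3/10 is divided into 2 equal shares of 3/20 among Girish, Yamini.
Girish predeceased; the 3/20 allotted to Girish's branch passes to Girish's issue by representation.
The 3/20 is divided into 4 equal shares of 3/80 among Jayant, Usha, Sarita, Hemant.
Jayant is living and takes 3/80.
Usha is living and takes 3/80.
Sarita is living and takes 3/80.
Hemant is living and takes 3/80.
Yamini is living and takes 3/20.

Deepa 1/10; Falguni 1/10; Hemant 3/80; Jayant 3/80; Manoj 1/10; Omkar 2/5; Sarita 3/80; Usha 3/80; Yamini 3/20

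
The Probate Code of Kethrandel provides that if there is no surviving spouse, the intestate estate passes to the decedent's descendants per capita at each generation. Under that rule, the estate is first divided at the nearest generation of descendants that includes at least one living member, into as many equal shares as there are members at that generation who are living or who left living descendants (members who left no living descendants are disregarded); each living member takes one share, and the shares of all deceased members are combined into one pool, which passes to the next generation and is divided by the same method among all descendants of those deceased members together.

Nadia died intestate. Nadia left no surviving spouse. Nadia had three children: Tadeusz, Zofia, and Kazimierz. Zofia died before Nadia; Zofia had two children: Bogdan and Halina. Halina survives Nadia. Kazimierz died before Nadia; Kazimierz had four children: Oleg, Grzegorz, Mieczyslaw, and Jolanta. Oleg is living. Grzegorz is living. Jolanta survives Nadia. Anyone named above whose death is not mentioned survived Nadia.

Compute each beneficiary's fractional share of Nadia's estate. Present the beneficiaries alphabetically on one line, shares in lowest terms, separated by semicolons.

There is no surviving spouse, so the entire estate passes to Nadia's descendants per capita at each generation.
At generation 1 (Tadeusz, Zofia, Kazimierz) there are 3 shares of (1)/3 = 1/3 each.
Living: Tadeusz — each takes 1/3.
Deceased: Zofia and Kazimierz. Their combined 2/3 is pooled and carried to generation 2.
At generation 2 (Bogdan, Halina, Oleg, Grzegorz, Mieczyslaw, Jolanta) there are 6 shares of (2/3)/6 = 1/9 each.
Living: Bogdan, Halina, Oleg, Grzegorz, Mieczyslaw, and Jolanta — each takes 1/9.

Bogdan 1/9; Grzegorz 1/9; Halina 1/9; Jolanta 1/9; Mieczyslaw 1/9; Oleg 1/9; Tadeusz 1/3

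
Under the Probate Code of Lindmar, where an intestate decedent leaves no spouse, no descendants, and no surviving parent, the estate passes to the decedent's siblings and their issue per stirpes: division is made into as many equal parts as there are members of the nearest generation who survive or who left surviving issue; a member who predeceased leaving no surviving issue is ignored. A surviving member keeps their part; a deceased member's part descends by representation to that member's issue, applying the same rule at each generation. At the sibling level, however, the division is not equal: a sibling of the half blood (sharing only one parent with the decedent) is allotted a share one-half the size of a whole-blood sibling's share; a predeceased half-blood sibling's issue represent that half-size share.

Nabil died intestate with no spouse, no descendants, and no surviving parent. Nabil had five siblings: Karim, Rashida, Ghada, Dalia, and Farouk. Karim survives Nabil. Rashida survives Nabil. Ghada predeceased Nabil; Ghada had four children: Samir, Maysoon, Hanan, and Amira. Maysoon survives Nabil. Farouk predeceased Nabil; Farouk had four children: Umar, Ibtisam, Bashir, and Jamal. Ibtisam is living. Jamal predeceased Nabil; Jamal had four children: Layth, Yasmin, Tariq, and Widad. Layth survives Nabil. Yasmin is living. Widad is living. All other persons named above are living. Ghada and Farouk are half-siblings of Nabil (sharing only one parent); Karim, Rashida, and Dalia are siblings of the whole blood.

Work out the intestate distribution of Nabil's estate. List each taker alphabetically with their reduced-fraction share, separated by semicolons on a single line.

Amira 1/32; Bashir 1/32; Dalia 1/4; Hanan 1/32; Ibtisam 1/32; Karim 1/4; Layth 1/128; Maysoon 1/32; Rashida 1/4; Samir 1/32; Tariq 1/128; Umar 1/32; Widad 1/128; Yasmin 1/128

No spouse, descendants, or parent survives, so the estate passes to Nabil's siblings per stirpes.
Half-blood siblings count for one-half the weight of whole-blood siblings at the initial division.
Dividing 1 in proportion to weights (total weight 4): Karim (weight 1) → 1/4; Rashida (weight 1) → 1/4; Ghada (weight 1/2) → 1/8; Dalia (weight 1) → 1/4; Farouk (weight 1/2) → 1/8.
Karim is living and takes 1/4.
Rashida is living and takes 1/4.
Ghada predeceased; the 1/8 allotted to Ghada's branch passes to Ghada's issue by representation.
The 1/8 is divided into 4 equal shares of 1/32 among Samir, Maysoon, Hanan, Amira.
Samir is living and takes 1/32.
Maysoon is living and takes 1/32.
Hanan is living and takes 1/32.
Amira is living and takes 1/32.
Dalia is living and takes 1/4.
Farouk predeceased; the 1/8 allotted to Farouk's branch passes to Farouk's issue by representation.
The 1/8 is divided into 4 equal shares of 1/32 among Umar, Ibtisam, Bashir, Jamal.
Umar is living and takes 1/32.
Ibtisam is living and takes 1/32.
Bashir is living and takes 1/32.
Jamal predeceased; the 1/32 allotted to Jamal's branch passes to Jamal's issue by representation.
The 1/32 is divided into 4 equal shares of 1/128 among Layth, Yasmin, Tariq, Widad.
Layth is living and takes 1/128.
Yasmin is living and takes 1/128.
Tariq is living and takes 1/128.
Widad is living and takes 1/128.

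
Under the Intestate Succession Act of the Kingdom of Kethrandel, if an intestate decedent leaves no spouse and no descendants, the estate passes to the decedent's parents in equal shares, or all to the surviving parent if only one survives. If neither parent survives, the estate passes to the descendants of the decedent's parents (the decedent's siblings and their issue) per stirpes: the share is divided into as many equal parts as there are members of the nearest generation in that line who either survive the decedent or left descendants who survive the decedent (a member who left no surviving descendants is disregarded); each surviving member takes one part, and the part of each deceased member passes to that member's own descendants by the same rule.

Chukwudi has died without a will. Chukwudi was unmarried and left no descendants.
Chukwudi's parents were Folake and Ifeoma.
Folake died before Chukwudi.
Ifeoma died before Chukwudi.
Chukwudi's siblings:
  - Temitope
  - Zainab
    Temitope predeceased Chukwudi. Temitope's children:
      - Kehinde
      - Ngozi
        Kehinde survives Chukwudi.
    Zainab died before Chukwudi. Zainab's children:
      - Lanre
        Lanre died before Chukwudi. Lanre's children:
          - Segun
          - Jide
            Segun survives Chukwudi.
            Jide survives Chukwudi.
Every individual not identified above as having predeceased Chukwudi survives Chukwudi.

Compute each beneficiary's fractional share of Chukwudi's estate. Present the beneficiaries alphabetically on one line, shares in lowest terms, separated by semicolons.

Neither parent survives and there are no descendants, so the estate passes to Chukwudi's siblings and their issue per stirpes.
The estate is divided into 2 equal shares of 1/2 among Temitope, Zainab.
Temitope predeceased; the 1/2 allotted to Temitope's branch passes to Temitope's issue by representation.
The 1/2 is divided into 2 equal shares of 1/4 among Kehinde, Ngozi.
Kehinde is living and takes 1/4.
Ngozi is living and takes 1/4.
Zainab predeceased; the 1/2 allotted to Zainab's branch passes to Zainab's issue by representation.
Lanre's line is the sole branch at this level, so the full 1/2 passes to Lanre's issue by representation.
The 1/2 is divided into 2 equal shares of 1/4 among Segun, Jide.
Segun is living and takes 1/4.
Jide is living and takes 1/4.

Jide 1/4; Kehinde 1/4; Ngozi 1/4; Segun 1/4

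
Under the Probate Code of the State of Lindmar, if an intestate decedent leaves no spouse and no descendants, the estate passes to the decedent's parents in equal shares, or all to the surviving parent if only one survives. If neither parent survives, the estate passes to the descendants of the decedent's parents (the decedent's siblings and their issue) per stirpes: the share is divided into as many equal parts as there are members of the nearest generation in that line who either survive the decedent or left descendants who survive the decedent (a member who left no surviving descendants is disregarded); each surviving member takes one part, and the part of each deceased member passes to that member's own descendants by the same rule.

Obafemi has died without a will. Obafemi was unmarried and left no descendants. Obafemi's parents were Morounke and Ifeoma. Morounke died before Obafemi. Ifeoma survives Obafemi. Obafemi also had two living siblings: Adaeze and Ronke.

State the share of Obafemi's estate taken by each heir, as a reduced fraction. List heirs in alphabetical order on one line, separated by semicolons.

Only one parent, Ifeoma, survives, so Ifeoma takes the entire estate. The siblings take nothing because a surviving parent has priority.

Ifeoma 1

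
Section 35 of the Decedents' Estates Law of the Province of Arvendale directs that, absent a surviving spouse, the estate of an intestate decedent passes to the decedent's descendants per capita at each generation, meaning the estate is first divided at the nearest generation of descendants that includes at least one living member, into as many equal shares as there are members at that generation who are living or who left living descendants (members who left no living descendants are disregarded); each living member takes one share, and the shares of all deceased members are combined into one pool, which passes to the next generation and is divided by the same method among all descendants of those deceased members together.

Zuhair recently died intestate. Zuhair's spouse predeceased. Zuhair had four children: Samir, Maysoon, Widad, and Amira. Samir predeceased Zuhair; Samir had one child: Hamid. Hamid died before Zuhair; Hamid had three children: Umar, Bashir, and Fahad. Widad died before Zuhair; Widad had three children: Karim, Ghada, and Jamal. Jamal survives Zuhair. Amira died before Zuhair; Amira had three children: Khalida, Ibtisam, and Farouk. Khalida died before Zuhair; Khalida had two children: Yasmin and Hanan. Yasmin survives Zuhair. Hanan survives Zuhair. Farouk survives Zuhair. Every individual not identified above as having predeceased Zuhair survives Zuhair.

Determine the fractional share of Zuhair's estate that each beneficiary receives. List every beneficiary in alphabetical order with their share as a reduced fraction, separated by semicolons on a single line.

There is no surviving spouse, so the entire estate passes to Zuhair's descendants per capita at each generation.
At generation 1 (Samir, Maysoon, Widad, Amira) there are 4 shares of (1)/4 = 1/4 each.
Living: Maysoon — each takes 1/4.
Deceased: Samir, Widad, and Amira. Their combined 3/4 is pooled and carried to generation 2.
At generation 2 (Hamid, Karim, Ghada, Jamal, Khalida, Ibtisam, Farouk) there are 7 shares of (3/4)/7 = 3/28 each.
Living: Karim, Ghada, Jamal, Ibtisam, and Farouk — each takes 3/28.
Deceased: Hamid and Khalida. Their combined 3/14 is pooled and carried to generation 3.
At generation 3 (Umar, Bashir, Fahad, Yasmin, Hanan) there are 5 shares of (3/14)/5 = 3/70 each.
Living: Umar, Bashir, Fahad, Yasmin, and Hanan — each takes 3/70.

Bashir 3/70; Fahad 3/70; Farouk 3/28; Ghada 3/28; Hanan 3/70; Ibtisam 3/28; Jamal 3/28; Karim 3/28; Maysoon 1/4; Umar 3/70; Yasmin 3/70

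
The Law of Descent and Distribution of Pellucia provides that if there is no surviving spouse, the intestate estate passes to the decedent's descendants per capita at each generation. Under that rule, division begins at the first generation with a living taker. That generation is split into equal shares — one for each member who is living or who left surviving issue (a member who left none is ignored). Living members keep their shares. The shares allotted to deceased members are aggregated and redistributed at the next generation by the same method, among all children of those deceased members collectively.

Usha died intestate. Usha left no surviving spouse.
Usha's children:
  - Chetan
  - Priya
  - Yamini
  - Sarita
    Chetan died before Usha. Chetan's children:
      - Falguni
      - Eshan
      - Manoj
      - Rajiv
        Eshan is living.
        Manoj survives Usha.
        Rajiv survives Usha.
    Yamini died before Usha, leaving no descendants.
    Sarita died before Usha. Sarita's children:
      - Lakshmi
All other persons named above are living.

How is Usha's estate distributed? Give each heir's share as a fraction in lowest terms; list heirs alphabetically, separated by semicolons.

Eshan 2/15; Falguni 2/15; Lakshmi 2/15; Manoj 2/15; Priya 1/3; Rajiv 2/15

There is no surviving spouse, so the entire estate passes to Usha's descendants per capita at each generation.
At generation 1 (Chetan, Priya, Sarita) there are 3 shares of (1)/3 = 1/3 each.
Living: Priya — each takes 1/3.
Deceased: Chetan and Sarita. Their combined 2/3 is pooled and carried to generation 2.
At generation 2 (Falguni, Eshan, Manoj, Rajiv, Lakshmi) there are 5 shares of (2/3)/5 = 2/15 each.
Living: Falguni, Eshan, Manoj, Rajiv, and Lakshmi — each takes 2/15.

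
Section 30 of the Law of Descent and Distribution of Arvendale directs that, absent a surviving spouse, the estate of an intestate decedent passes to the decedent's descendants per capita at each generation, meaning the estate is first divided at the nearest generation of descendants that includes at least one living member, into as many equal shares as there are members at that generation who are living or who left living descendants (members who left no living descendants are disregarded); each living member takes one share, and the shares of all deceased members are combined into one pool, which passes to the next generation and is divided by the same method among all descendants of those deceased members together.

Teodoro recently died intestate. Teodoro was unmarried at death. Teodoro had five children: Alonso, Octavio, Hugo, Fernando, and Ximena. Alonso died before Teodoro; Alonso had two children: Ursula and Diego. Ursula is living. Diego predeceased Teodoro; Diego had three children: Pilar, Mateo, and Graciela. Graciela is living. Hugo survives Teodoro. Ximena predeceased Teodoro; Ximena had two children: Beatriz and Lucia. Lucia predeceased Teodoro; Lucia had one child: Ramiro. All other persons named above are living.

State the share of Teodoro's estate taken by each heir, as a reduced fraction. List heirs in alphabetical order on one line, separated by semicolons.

Beatriz 1/10; Fernando 1/5; Graciela 1/20; Hugo 1/5; Mateo 1/20; Octavio 1/5; Pilar 1/20; Ramiro 1/20; Ursula 1/10

There is no surviving spouse, so the entire estate passes to Teodoro's descendants per capita at each generation.
At generation 1 (Alonso, Octavio, Hugo, Fernando, Ximena) there are 5 shares of (1)/5 = 1/5 each.
Living: Octavio, Hugo, and Fernando — each takes 1/5.
Deceased: Alonso and Ximena. Their combined 2/5 is pooled and carried to generation 2.
At generation 2 (Ursula, Diego, Beatriz, Lucia) there are 4 shares of (2/5)/4 = 1/10 each.
Living: Ursula and Beatriz — each takes 1/10.
Deceased: Diego and Lucia. Their combined 1/5 is pooled and carried to generation 3.
At generation 3 (Pilar, Mateo, Graciela, Ramiro) there are 4 shares of (1/5)/4 = 1/20 each.
Living: Pilar, Mateo, Graciela, and Ramiro — each takes 1/20.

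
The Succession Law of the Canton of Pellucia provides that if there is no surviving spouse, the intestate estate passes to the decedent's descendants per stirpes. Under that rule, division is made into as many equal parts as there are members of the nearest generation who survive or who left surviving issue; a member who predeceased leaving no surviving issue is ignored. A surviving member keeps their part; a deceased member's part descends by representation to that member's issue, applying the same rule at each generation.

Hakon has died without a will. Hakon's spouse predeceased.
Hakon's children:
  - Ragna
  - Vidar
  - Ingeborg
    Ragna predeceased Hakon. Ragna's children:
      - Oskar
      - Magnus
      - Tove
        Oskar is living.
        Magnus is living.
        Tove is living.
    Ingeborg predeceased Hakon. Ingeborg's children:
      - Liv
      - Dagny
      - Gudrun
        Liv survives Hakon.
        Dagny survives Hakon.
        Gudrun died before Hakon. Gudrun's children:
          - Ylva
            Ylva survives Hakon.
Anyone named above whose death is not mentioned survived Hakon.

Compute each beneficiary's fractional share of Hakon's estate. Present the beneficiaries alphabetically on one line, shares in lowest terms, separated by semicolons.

Dagny 1/9; Liv 1/9; Magnus 1/9; Oskar 1/9; Tove 1/9; Vidar 1/3; Ylva 1/9

There is no surviving spouse, so the entire estate passes to Hakon's descendants per stirpes.
The estate is divided into 3 equal shares of 1/3 among Ragna, Vidar, Ingeborg.
Ragna predeceased; the 1/3 allotted to Ragna's branch passes to Ragna's issue by representation.
The 1/3 is divided into 3 equal shares of 1/9 among Oskar, Magnus, Tove.
Oskar is living and takes 1/9.
Magnus is living and takes 1/9.
Tove is living and takes 1/9.
Vidar is living and takes 1/3.
Ingeborg predeceased; the 1/3 allotted to Ingeborg's branch passes to Ingeborg's issue by representation.
The 1/3 is divided into 3 equal shares of 1/9 among Liv, Dagny, Gudrun.
Liv is living and takes 1/9.
Dagny is living and takes 1/9.
Gudrun predeceased; the 1/9 allotted to Gudrun's branch passes to Gudrun's issue by representation.
Ylva is the sole taker at this level and receives the full 1/9.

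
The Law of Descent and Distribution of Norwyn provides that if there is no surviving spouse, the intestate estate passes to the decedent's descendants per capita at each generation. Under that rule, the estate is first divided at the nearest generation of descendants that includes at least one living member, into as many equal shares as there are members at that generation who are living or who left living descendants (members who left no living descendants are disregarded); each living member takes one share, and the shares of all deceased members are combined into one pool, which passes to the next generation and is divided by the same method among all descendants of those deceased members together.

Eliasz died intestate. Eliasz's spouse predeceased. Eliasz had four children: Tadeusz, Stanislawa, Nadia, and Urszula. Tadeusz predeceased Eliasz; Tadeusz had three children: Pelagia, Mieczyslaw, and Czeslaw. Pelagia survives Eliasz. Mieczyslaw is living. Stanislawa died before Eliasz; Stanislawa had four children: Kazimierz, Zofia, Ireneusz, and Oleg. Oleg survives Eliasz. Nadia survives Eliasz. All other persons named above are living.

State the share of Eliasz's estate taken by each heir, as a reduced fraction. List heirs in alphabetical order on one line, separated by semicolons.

Czeslaw 1/14; Ireneusz 1/14; Kazimierz 1/14; Mieczyslaw 1/14; Nadia 1/4; Oleg 1/14; Pelagia 1/14; Urszula 1/4; Zofia 1/14

There is no surviving spouse, so the entire estate passes to Eliasz's descendants per capita at each generation.
At generation 1 (Tadeusz, Stanislawa, Nadia, Urszula) there are 4 shares of (1)/4 = 1/4 each.
Living: Nadia and Urszula — each takes 1/4.
Deceased: Tadeusz and Stanislawa. Their combined 1/2 is pooled and carried to generation 2.
At generation 2 (Pelagia, Mieczyslaw, Czeslaw, Kazimierz, Zofia, Ireneusz, Oleg) there are 7 shares of (1/2)/7 = 1/14 each.
Living: Pelagia, Mieczyslaw, Czeslaw, Kazimierz, Zofia, Ireneusz, and Oleg — each takes 1/14.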